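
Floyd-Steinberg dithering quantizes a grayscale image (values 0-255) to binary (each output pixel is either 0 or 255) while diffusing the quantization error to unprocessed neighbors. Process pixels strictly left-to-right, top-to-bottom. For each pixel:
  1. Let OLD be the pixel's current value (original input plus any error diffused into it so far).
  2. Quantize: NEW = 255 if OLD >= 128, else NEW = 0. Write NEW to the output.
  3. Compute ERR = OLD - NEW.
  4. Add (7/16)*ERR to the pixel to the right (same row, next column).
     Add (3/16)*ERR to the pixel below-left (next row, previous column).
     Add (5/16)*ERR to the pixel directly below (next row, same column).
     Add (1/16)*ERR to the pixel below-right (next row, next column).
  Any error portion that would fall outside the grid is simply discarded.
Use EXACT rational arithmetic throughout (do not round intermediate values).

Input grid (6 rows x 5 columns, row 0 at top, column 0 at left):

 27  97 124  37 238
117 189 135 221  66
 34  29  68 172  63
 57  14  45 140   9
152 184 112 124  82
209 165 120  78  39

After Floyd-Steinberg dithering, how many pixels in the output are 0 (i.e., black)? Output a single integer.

Answer: 18

Derivation:
(0,0): OLD=27 → NEW=0, ERR=27
(0,1): OLD=1741/16 → NEW=0, ERR=1741/16
(0,2): OLD=43931/256 → NEW=255, ERR=-21349/256
(0,3): OLD=2109/4096 → NEW=0, ERR=2109/4096
(0,4): OLD=15612331/65536 → NEW=255, ERR=-1099349/65536
(1,0): OLD=37335/256 → NEW=255, ERR=-27945/256
(1,1): OLD=330337/2048 → NEW=255, ERR=-191903/2048
(1,2): OLD=4904821/65536 → NEW=0, ERR=4904821/65536
(1,3): OLD=64368593/262144 → NEW=255, ERR=-2478127/262144
(1,4): OLD=237625171/4194304 → NEW=0, ERR=237625171/4194304
(2,0): OLD=-579397/32768 → NEW=0, ERR=-579397/32768
(2,1): OLD=-846791/1048576 → NEW=0, ERR=-846791/1048576
(2,2): OLD=1399316971/16777216 → NEW=0, ERR=1399316971/16777216
(2,3): OLD=59280252817/268435456 → NEW=255, ERR=-9170788463/268435456
(2,4): OLD=279889873079/4294967296 → NEW=0, ERR=279889873079/4294967296
(3,0): OLD=861057419/16777216 → NEW=0, ERR=861057419/16777216
(3,1): OLD=6809527343/134217728 → NEW=0, ERR=6809527343/134217728
(3,2): OLD=372823124917/4294967296 → NEW=0, ERR=372823124917/4294967296
(3,3): OLD=1586840038029/8589934592 → NEW=255, ERR=-603593282931/8589934592
(3,4): OLD=-482768899295/137438953472 → NEW=0, ERR=-482768899295/137438953472
(4,0): OLD=381288393285/2147483648 → NEW=255, ERR=-166319936955/2147483648
(4,1): OLD=12744329050949/68719476736 → NEW=255, ERR=-4779137516731/68719476736
(4,2): OLD=108517428896427/1099511627776 → NEW=0, ERR=108517428896427/1099511627776
(4,3): OLD=2638609637102405/17592186044416 → NEW=255, ERR=-1847397804223675/17592186044416
(4,4): OLD=8604032321716579/281474976710656 → NEW=0, ERR=8604032321716579/281474976710656
(5,0): OLD=188849327742191/1099511627776 → NEW=255, ERR=-91526137340689/1099511627776
(5,1): OLD=1060046606786829/8796093022208 → NEW=0, ERR=1060046606786829/8796093022208
(5,2): OLD=50533391395054325/281474976710656 → NEW=255, ERR=-21242727666162955/281474976710656
(5,3): OLD=27095602924124763/1125899906842624 → NEW=0, ERR=27095602924124763/1125899906842624
(5,4): OLD=946077949302687097/18014398509481984 → NEW=0, ERR=946077949302687097/18014398509481984
Output grid:
  Row 0: ..#.#  (3 black, running=3)
  Row 1: ##.#.  (2 black, running=5)
  Row 2: ...#.  (4 black, running=9)
  Row 3: ...#.  (4 black, running=13)
  Row 4: ##.#.  (2 black, running=15)
  Row 5: #.#..  (3 black, running=18)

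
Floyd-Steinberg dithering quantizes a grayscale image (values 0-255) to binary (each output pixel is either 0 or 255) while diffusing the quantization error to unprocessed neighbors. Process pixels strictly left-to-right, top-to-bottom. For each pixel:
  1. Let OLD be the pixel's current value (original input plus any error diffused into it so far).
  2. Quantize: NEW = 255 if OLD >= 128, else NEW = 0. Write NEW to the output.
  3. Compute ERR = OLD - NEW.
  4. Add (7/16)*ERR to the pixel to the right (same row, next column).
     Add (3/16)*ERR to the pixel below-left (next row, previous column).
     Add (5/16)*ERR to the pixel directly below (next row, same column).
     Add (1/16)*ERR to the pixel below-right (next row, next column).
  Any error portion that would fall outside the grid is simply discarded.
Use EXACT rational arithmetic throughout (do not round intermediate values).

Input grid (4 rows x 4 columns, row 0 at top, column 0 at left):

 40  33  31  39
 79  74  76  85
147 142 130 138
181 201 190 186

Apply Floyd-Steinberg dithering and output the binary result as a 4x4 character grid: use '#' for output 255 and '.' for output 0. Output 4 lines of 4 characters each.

(0,0): OLD=40 → NEW=0, ERR=40
(0,1): OLD=101/2 → NEW=0, ERR=101/2
(0,2): OLD=1699/32 → NEW=0, ERR=1699/32
(0,3): OLD=31861/512 → NEW=0, ERR=31861/512
(1,0): OLD=3231/32 → NEW=0, ERR=3231/32
(1,1): OLD=37481/256 → NEW=255, ERR=-27799/256
(1,2): OLD=490765/8192 → NEW=0, ERR=490765/8192
(1,3): OLD=17560299/131072 → NEW=255, ERR=-15863061/131072
(2,0): OLD=647955/4096 → NEW=255, ERR=-396525/4096
(2,1): OLD=10912465/131072 → NEW=0, ERR=10912465/131072
(2,2): OLD=40806993/262144 → NEW=255, ERR=-26039727/262144
(2,3): OLD=253609733/4194304 → NEW=0, ERR=253609733/4194304
(3,0): OLD=348877907/2097152 → NEW=255, ERR=-185895853/2097152
(3,1): OLD=5488192813/33554432 → NEW=255, ERR=-3068187347/33554432
(3,2): OLD=72742961203/536870912 → NEW=255, ERR=-64159121357/536870912
(3,3): OLD=1257594852837/8589934592 → NEW=255, ERR=-932838468123/8589934592
Row 0: ....
Row 1: .#.#
Row 2: #.#.
Row 3: ####

Answer: ....
.#.#
#.#.
####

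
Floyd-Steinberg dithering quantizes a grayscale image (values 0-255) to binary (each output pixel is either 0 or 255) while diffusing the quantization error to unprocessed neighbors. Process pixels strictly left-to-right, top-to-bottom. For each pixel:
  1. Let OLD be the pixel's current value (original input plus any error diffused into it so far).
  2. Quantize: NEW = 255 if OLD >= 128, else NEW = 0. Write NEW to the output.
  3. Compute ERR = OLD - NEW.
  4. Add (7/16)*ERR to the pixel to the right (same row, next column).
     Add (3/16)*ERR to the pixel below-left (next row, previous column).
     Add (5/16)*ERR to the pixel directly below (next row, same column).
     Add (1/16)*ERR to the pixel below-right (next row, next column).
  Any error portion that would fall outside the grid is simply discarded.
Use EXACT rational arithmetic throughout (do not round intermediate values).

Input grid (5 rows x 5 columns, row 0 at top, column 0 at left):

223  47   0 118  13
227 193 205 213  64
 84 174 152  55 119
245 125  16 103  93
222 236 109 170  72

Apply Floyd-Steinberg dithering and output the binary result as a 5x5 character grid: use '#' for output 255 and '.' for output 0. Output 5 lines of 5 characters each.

(0,0): OLD=223 → NEW=255, ERR=-32
(0,1): OLD=33 → NEW=0, ERR=33
(0,2): OLD=231/16 → NEW=0, ERR=231/16
(0,3): OLD=31825/256 → NEW=0, ERR=31825/256
(0,4): OLD=276023/4096 → NEW=0, ERR=276023/4096
(1,0): OLD=3571/16 → NEW=255, ERR=-509/16
(1,1): OLD=24333/128 → NEW=255, ERR=-8307/128
(1,2): OLD=845785/4096 → NEW=255, ERR=-198695/4096
(1,3): OLD=4000377/16384 → NEW=255, ERR=-177543/16384
(1,4): OLD=23091675/262144 → NEW=0, ERR=23091675/262144
(2,0): OLD=126751/2048 → NEW=0, ERR=126751/2048
(2,1): OLD=11122269/65536 → NEW=255, ERR=-5589411/65536
(2,2): OLD=97978375/1048576 → NEW=0, ERR=97978375/1048576
(2,3): OLD=1778015925/16777216 → NEW=0, ERR=1778015925/16777216
(2,4): OLD=51597462707/268435456 → NEW=255, ERR=-16853578573/268435456
(3,0): OLD=260413047/1048576 → NEW=255, ERR=-6973833/1048576
(3,1): OLD=980006963/8388608 → NEW=0, ERR=980006963/8388608
(3,2): OLD=29756493337/268435456 → NEW=0, ERR=29756493337/268435456
(3,3): OLD=95930010891/536870912 → NEW=255, ERR=-40972071669/536870912
(3,4): OLD=400420139243/8589934592 → NEW=0, ERR=400420139243/8589934592
(4,0): OLD=32457403185/134217728 → NEW=255, ERR=-1768117455/134217728
(4,1): OLD=1233143930329/4294967296 → NEW=255, ERR=137927269849/4294967296
(4,2): OLD=10354867165127/68719476736 → NEW=255, ERR=-7168599402553/68719476736
(4,3): OLD=127742400671993/1099511627776 → NEW=0, ERR=127742400671993/1099511627776
(4,4): OLD=2333192286239311/17592186044416 → NEW=255, ERR=-2152815155086769/17592186044416
Row 0: #....
Row 1: ####.
Row 2: .#..#
Row 3: #..#.
Row 4: ###.#

Answer: #....
####.
.#..#
#..#.
###.#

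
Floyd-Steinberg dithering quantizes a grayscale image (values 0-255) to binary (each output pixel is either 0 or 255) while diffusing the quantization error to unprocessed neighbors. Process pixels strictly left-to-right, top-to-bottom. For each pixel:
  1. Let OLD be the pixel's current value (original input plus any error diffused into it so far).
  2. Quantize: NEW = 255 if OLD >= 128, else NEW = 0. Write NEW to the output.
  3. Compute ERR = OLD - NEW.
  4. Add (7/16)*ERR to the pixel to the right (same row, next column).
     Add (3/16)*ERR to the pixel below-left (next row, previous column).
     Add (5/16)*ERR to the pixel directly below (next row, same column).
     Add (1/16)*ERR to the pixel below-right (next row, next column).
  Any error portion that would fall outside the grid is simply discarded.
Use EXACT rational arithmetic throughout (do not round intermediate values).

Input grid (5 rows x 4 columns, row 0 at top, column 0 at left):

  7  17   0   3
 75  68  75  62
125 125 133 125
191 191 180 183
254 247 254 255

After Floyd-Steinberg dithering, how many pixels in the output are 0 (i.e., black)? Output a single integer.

(0,0): OLD=7 → NEW=0, ERR=7
(0,1): OLD=321/16 → NEW=0, ERR=321/16
(0,2): OLD=2247/256 → NEW=0, ERR=2247/256
(0,3): OLD=28017/4096 → NEW=0, ERR=28017/4096
(1,0): OLD=20723/256 → NEW=0, ERR=20723/256
(1,1): OLD=228901/2048 → NEW=0, ERR=228901/2048
(1,2): OLD=8465801/65536 → NEW=255, ERR=-8245879/65536
(1,3): OLD=10107151/1048576 → NEW=0, ERR=10107151/1048576
(2,0): OLD=5611623/32768 → NEW=255, ERR=-2744217/32768
(2,1): OLD=109844573/1048576 → NEW=0, ERR=109844573/1048576
(2,2): OLD=311016273/2097152 → NEW=255, ERR=-223757487/2097152
(2,3): OLD=2465204973/33554432 → NEW=0, ERR=2465204973/33554432
(3,0): OLD=3094907255/16777216 → NEW=255, ERR=-1183282825/16777216
(3,1): OLD=45000539369/268435456 → NEW=255, ERR=-23450501911/268435456
(3,2): OLD=553020938263/4294967296 → NEW=255, ERR=-542195722217/4294967296
(3,3): OLD=9899770036513/68719476736 → NEW=255, ERR=-7623696531167/68719476736
(4,0): OLD=925907561451/4294967296 → NEW=255, ERR=-169309099029/4294967296
(4,1): OLD=5991499668929/34359738368 → NEW=255, ERR=-2770233614911/34359738368
(4,2): OLD=168242606986273/1099511627776 → NEW=255, ERR=-112132858096607/1099511627776
(4,3): OLD=2952379607268919/17592186044416 → NEW=255, ERR=-1533627834057161/17592186044416
Output grid:
  Row 0: ....  (4 black, running=4)
  Row 1: ..#.  (3 black, running=7)
  Row 2: #.#.  (2 black, running=9)
  Row 3: ####  (0 black, running=9)
  Row 4: ####  (0 black, running=9)

Answer: 9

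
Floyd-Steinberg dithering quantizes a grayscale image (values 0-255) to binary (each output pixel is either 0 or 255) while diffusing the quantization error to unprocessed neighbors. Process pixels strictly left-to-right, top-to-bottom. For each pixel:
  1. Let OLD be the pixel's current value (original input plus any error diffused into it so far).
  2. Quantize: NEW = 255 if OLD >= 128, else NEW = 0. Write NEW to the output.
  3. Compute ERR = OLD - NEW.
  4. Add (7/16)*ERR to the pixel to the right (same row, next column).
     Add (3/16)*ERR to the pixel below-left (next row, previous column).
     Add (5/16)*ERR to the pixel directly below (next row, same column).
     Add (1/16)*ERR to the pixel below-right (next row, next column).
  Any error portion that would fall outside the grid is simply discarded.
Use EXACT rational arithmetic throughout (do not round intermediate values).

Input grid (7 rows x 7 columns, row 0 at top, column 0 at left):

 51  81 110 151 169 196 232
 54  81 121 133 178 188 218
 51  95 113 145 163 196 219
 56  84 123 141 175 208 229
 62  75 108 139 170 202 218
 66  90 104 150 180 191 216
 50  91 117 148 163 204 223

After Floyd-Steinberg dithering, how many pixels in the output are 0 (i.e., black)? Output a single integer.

Answer: 21

Derivation:
(0,0): OLD=51 → NEW=0, ERR=51
(0,1): OLD=1653/16 → NEW=0, ERR=1653/16
(0,2): OLD=39731/256 → NEW=255, ERR=-25549/256
(0,3): OLD=439653/4096 → NEW=0, ERR=439653/4096
(0,4): OLD=14153155/65536 → NEW=255, ERR=-2558525/65536
(0,5): OLD=187611221/1048576 → NEW=255, ERR=-79775659/1048576
(0,6): OLD=3333884499/16777216 → NEW=255, ERR=-944305581/16777216
(1,0): OLD=22863/256 → NEW=0, ERR=22863/256
(1,1): OLD=280233/2048 → NEW=255, ERR=-242007/2048
(1,2): OLD=4239965/65536 → NEW=0, ERR=4239965/65536
(1,3): OLD=47524121/262144 → NEW=255, ERR=-19322599/262144
(1,4): OLD=2113853867/16777216 → NEW=0, ERR=2113853867/16777216
(1,5): OLD=27696445467/134217728 → NEW=255, ERR=-6529075173/134217728
(1,6): OLD=374464401461/2147483648 → NEW=255, ERR=-173143928779/2147483648
(2,0): OLD=1859667/32768 → NEW=0, ERR=1859667/32768
(2,1): OLD=105501761/1048576 → NEW=0, ERR=105501761/1048576
(2,2): OLD=2617756163/16777216 → NEW=255, ERR=-1660433917/16777216
(2,3): OLD=14271932331/134217728 → NEW=0, ERR=14271932331/134217728
(2,4): OLD=252508559707/1073741824 → NEW=255, ERR=-21295605413/1073741824
(2,5): OLD=5665185739145/34359738368 → NEW=255, ERR=-3096547544695/34359738368
(2,6): OLD=83197732881999/549755813888 → NEW=255, ERR=-56989999659441/549755813888
(3,0): OLD=1553576099/16777216 → NEW=0, ERR=1553576099/16777216
(3,1): OLD=18917299815/134217728 → NEW=255, ERR=-15308220825/134217728
(3,2): OLD=73442804325/1073741824 → NEW=0, ERR=73442804325/1073741824
(3,3): OLD=834295972883/4294967296 → NEW=255, ERR=-260920687597/4294967296
(3,4): OLD=72552384101539/549755813888 → NEW=255, ERR=-67635348439901/549755813888
(3,5): OLD=463271378507289/4398046511104 → NEW=0, ERR=463271378507289/4398046511104
(3,6): OLD=16681383994137479/70368744177664 → NEW=255, ERR=-1262645771166841/70368744177664
(4,0): OLD=149362367661/2147483648 → NEW=0, ERR=149362367661/2147483648
(4,1): OLD=3037373851849/34359738368 → NEW=0, ERR=3037373851849/34359738368
(4,2): OLD=82205092521319/549755813888 → NEW=255, ERR=-57982640020121/549755813888
(4,3): OLD=242242940189341/4398046511104 → NEW=0, ERR=242242940189341/4398046511104
(4,4): OLD=6037802252677383/35184372088832 → NEW=255, ERR=-2934212629974777/35184372088832
(4,5): OLD=210969252729338439/1125899906842624 → NEW=255, ERR=-76135223515530681/1125899906842624
(4,6): OLD=3411778121662876449/18014398509481984 → NEW=255, ERR=-1181893498255029471/18014398509481984
(5,0): OLD=57344994685035/549755813888 → NEW=0, ERR=57344994685035/549755813888
(5,1): OLD=650171044501369/4398046511104 → NEW=255, ERR=-471330815830151/4398046511104
(5,2): OLD=1407620378232927/35184372088832 → NEW=0, ERR=1407620378232927/35184372088832
(5,3): OLD=45736013208594427/281474976710656 → NEW=255, ERR=-26040105852622853/281474976710656
(5,4): OLD=1877603269179232169/18014398509481984 → NEW=0, ERR=1877603269179232169/18014398509481984
(5,5): OLD=28528204743338469785/144115188075855872 → NEW=255, ERR=-8221168216004777575/144115188075855872
(5,6): OLD=383492863937935344599/2305843009213693952 → NEW=255, ERR=-204497103411556613161/2305843009213693952
(6,0): OLD=4398244548794147/70368744177664 → NEW=0, ERR=4398244548794147/70368744177664
(6,1): OLD=111324019686907775/1125899906842624 → NEW=0, ERR=111324019686907775/1125899906842624
(6,2): OLD=2679030064851021981/18014398509481984 → NEW=255, ERR=-1914641555066883939/18014398509481984
(6,3): OLD=13638141176669396355/144115188075855872 → NEW=0, ERR=13638141176669396355/144115188075855872
(6,4): OLD=63553436332641242745/288230376151711744 → NEW=255, ERR=-9945309586045251975/288230376151711744
(6,5): OLD=5938482696194852620877/36893488147419103232 → NEW=255, ERR=-3469356781397018703283/36893488147419103232
(6,6): OLD=88886080903990477296715/590295810358705651712 → NEW=255, ERR=-61639350737479463889845/590295810358705651712
Output grid:
  Row 0: ..#.###  (3 black, running=3)
  Row 1: .#.#.##  (3 black, running=6)
  Row 2: ..#.###  (3 black, running=9)
  Row 3: .#.##.#  (3 black, running=12)
  Row 4: ..#.###  (3 black, running=15)
  Row 5: .#.#.##  (3 black, running=18)
  Row 6: ..#.###  (3 black, running=21)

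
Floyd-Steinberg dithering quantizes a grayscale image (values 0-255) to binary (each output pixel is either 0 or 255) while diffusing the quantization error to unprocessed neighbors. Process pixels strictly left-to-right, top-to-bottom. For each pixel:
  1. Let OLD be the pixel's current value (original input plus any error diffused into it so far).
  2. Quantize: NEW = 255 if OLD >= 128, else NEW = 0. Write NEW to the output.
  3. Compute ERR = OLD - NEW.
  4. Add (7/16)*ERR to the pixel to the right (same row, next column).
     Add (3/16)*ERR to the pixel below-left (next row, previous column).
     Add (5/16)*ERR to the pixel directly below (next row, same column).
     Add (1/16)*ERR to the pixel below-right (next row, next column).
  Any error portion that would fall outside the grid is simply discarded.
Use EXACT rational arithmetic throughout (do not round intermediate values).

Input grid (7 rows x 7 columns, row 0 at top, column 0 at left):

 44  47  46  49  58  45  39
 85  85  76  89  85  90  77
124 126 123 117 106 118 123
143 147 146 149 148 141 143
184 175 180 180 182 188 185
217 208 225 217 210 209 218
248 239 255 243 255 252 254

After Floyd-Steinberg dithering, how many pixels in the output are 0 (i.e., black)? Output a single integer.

Answer: 20

Derivation:
(0,0): OLD=44 → NEW=0, ERR=44
(0,1): OLD=265/4 → NEW=0, ERR=265/4
(0,2): OLD=4799/64 → NEW=0, ERR=4799/64
(0,3): OLD=83769/1024 → NEW=0, ERR=83769/1024
(0,4): OLD=1536655/16384 → NEW=0, ERR=1536655/16384
(0,5): OLD=22553065/262144 → NEW=0, ERR=22553065/262144
(0,6): OLD=321449311/4194304 → NEW=0, ERR=321449311/4194304
(1,0): OLD=7115/64 → NEW=0, ERR=7115/64
(1,1): OLD=87629/512 → NEW=255, ERR=-42931/512
(1,2): OLD=1347217/16384 → NEW=0, ERR=1347217/16384
(1,3): OLD=11325341/65536 → NEW=255, ERR=-5386339/65536
(1,4): OLD=417734807/4194304 → NEW=0, ERR=417734807/4194304
(1,5): OLD=6062959111/33554432 → NEW=255, ERR=-2493421049/33554432
(1,6): OLD=39629877641/536870912 → NEW=0, ERR=39629877641/536870912
(2,0): OLD=1171615/8192 → NEW=255, ERR=-917345/8192
(2,1): OLD=19181445/262144 → NEW=0, ERR=19181445/262144
(2,2): OLD=671330127/4194304 → NEW=255, ERR=-398217393/4194304
(2,3): OLD=2469339415/33554432 → NEW=0, ERR=2469339415/33554432
(2,4): OLD=40332508071/268435456 → NEW=255, ERR=-28118533209/268435456
(2,5): OLD=592838821229/8589934592 → NEW=0, ERR=592838821229/8589934592
(2,6): OLD=23586937448395/137438953472 → NEW=255, ERR=-11459995686965/137438953472
(3,0): OLD=510554607/4194304 → NEW=0, ERR=510554607/4194304
(3,1): OLD=6654534019/33554432 → NEW=255, ERR=-1901846141/33554432
(3,2): OLD=29502388825/268435456 → NEW=0, ERR=29502388825/268435456
(3,3): OLD=208849728175/1073741824 → NEW=255, ERR=-64954436945/1073741824
(3,4): OLD=14615218685423/137438953472 → NEW=0, ERR=14615218685423/137438953472
(3,5): OLD=205509619732605/1099511627776 → NEW=255, ERR=-74865845350275/1099511627776
(3,6): OLD=1609105228538275/17592186044416 → NEW=0, ERR=1609105228538275/17592186044416
(4,0): OLD=113500893665/536870912 → NEW=255, ERR=-23401188895/536870912
(4,1): OLD=1429647862701/8589934592 → NEW=255, ERR=-760785458259/8589934592
(4,2): OLD=22088116530371/137438953472 → NEW=255, ERR=-12958816604989/137438953472
(4,3): OLD=161246254627153/1099511627776 → NEW=255, ERR=-119129210455727/1099511627776
(4,4): OLD=1330685627414019/8796093022208 → NEW=255, ERR=-912318093249021/8796093022208
(4,5): OLD=40853638365444003/281474976710656 → NEW=255, ERR=-30922480695773277/281474976710656
(4,6): OLD=726271328066520421/4503599627370496 → NEW=255, ERR=-422146576912956059/4503599627370496
(5,0): OLD=25669801417047/137438953472 → NEW=255, ERR=-9377131718313/137438953472
(5,1): OLD=143013462146909/1099511627776 → NEW=255, ERR=-137362002935971/1099511627776
(5,2): OLD=1011793502608955/8796093022208 → NEW=0, ERR=1011793502608955/8796093022208
(5,3): OLD=14645551265336711/70368744177664 → NEW=255, ERR=-3298478499967609/70368744177664
(5,4): OLD=584163108864881805/4503599627370496 → NEW=255, ERR=-564254796114594675/4503599627370496
(5,5): OLD=3451454265490273405/36028797018963968 → NEW=0, ERR=3451454265490273405/36028797018963968
(5,6): OLD=128984683255001012403/576460752303423488 → NEW=255, ERR=-18012808582371977037/576460752303423488
(6,0): OLD=3575690861474735/17592186044416 → NEW=255, ERR=-910316579851345/17592186044416
(6,1): OLD=54781831295719355/281474976710656 → NEW=255, ERR=-16994287765497925/281474976710656
(6,2): OLD=1116598436287203921/4503599627370496 → NEW=255, ERR=-31819468692272559/4503599627370496
(6,3): OLD=7528509917686473295/36028797018963968 → NEW=255, ERR=-1658833322149338545/36028797018963968
(6,4): OLD=15185126067778904629/72057594037927936 → NEW=255, ERR=-3189560411892719051/72057594037927936
(6,5): OLD=2295527671810849059649/9223372036854775808 → NEW=255, ERR=-56432197587118771391/9223372036854775808
(6,6): OLD=36531306180043729312695/147573952589676412928 → NEW=255, ERR=-1100051730323755983945/147573952589676412928
Output grid:
  Row 0: .......  (7 black, running=7)
  Row 1: .#.#.#.  (4 black, running=11)
  Row 2: #.#.#.#  (3 black, running=14)
  Row 3: .#.#.#.  (4 black, running=18)
  Row 4: #######  (0 black, running=18)
  Row 5: ##.##.#  (2 black, running=20)
  Row 6: #######  (0 black, running=20)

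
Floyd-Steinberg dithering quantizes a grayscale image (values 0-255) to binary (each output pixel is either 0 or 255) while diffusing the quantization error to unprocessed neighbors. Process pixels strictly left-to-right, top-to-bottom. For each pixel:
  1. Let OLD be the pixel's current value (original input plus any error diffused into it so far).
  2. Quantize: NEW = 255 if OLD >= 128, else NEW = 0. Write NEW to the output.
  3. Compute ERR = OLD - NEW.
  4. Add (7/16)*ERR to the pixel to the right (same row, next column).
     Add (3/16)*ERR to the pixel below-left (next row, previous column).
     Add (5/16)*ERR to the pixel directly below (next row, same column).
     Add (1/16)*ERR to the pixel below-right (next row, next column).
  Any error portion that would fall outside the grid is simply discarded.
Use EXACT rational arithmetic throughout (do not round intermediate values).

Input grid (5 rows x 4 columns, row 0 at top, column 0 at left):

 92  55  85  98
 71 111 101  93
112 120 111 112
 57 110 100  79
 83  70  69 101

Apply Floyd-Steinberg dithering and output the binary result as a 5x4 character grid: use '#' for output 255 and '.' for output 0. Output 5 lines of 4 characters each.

Answer: ...#
.#..
#.##
.#..
...#

Derivation:
(0,0): OLD=92 → NEW=0, ERR=92
(0,1): OLD=381/4 → NEW=0, ERR=381/4
(0,2): OLD=8107/64 → NEW=0, ERR=8107/64
(0,3): OLD=157101/1024 → NEW=255, ERR=-104019/1024
(1,0): OLD=7527/64 → NEW=0, ERR=7527/64
(1,1): OLD=113521/512 → NEW=255, ERR=-17039/512
(1,2): OLD=1850277/16384 → NEW=0, ERR=1850277/16384
(1,3): OLD=31085203/262144 → NEW=0, ERR=31085203/262144
(2,0): OLD=1167467/8192 → NEW=255, ERR=-921493/8192
(2,1): OLD=23307881/262144 → NEW=0, ERR=23307881/262144
(2,2): OLD=107659589/524288 → NEW=255, ERR=-26033851/524288
(2,3): OLD=1127348033/8388608 → NEW=255, ERR=-1011747007/8388608
(3,0): OLD=161560091/4194304 → NEW=0, ERR=161560091/4194304
(3,1): OLD=9280909317/67108864 → NEW=255, ERR=-7831851003/67108864
(3,2): OLD=17574450107/1073741824 → NEW=0, ERR=17574450107/1073741824
(3,3): OLD=779395404957/17179869184 → NEW=0, ERR=779395404957/17179869184
(4,0): OLD=78549825663/1073741824 → NEW=0, ERR=78549825663/1073741824
(4,1): OLD=609987137949/8589934592 → NEW=0, ERR=609987137949/8589934592
(4,2): OLD=29245583877085/274877906944 → NEW=0, ERR=29245583877085/274877906944
(4,3): OLD=715772476385051/4398046511104 → NEW=255, ERR=-405729383946469/4398046511104
Row 0: ...#
Row 1: .#..
Row 2: #.##
Row 3: .#..
Row 4: ...#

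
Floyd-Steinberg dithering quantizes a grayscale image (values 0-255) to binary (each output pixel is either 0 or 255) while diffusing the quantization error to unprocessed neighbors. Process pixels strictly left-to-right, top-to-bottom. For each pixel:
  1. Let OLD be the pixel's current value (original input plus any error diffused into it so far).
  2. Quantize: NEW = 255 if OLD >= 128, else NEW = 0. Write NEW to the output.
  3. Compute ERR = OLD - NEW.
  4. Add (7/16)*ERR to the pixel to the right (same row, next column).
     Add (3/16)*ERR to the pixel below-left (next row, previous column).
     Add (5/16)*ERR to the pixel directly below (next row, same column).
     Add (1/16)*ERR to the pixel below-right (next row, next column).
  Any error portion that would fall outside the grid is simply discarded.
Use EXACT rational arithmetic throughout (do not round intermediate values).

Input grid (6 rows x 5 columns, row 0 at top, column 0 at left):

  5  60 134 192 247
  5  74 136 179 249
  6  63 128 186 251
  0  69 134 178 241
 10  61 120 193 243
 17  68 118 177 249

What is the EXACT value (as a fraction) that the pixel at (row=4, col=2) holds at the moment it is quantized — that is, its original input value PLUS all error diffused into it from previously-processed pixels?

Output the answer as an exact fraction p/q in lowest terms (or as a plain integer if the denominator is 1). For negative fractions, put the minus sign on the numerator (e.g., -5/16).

(0,0): OLD=5 → NEW=0, ERR=5
(0,1): OLD=995/16 → NEW=0, ERR=995/16
(0,2): OLD=41269/256 → NEW=255, ERR=-24011/256
(0,3): OLD=618355/4096 → NEW=255, ERR=-426125/4096
(0,4): OLD=13204517/65536 → NEW=255, ERR=-3507163/65536
(1,0): OLD=4665/256 → NEW=0, ERR=4665/256
(1,1): OLD=172303/2048 → NEW=0, ERR=172303/2048
(1,2): OLD=8380603/65536 → NEW=0, ERR=8380603/65536
(1,3): OLD=48900255/262144 → NEW=255, ERR=-17946465/262144
(1,4): OLD=821341181/4194304 → NEW=255, ERR=-248206339/4194304
(2,0): OLD=900117/32768 → NEW=0, ERR=900117/32768
(2,1): OLD=132566455/1048576 → NEW=0, ERR=132566455/1048576
(2,2): OLD=3618758629/16777216 → NEW=255, ERR=-659431451/16777216
(2,3): OLD=38737064159/268435456 → NEW=255, ERR=-29713977121/268435456
(2,4): OLD=772235742809/4294967296 → NEW=255, ERR=-322980917671/4294967296
(3,0): OLD=541718085/16777216 → NEW=0, ERR=541718085/16777216
(3,1): OLD=15700977505/134217728 → NEW=0, ERR=15700977505/134217728
(3,2): OLD=687379867771/4294967296 → NEW=255, ERR=-407836792709/4294967296
(3,3): OLD=732791741987/8589934592 → NEW=0, ERR=732791741987/8589934592
(3,4): OLD=34071673536079/137438953472 → NEW=255, ERR=-975259599281/137438953472
(4,0): OLD=90246492395/2147483648 → NEW=0, ERR=90246492395/2147483648
(4,1): OLD=6882664826859/68719476736 → NEW=0, ERR=6882664826859/68719476736
(4,2): OLD=173119007994661/1099511627776 → NEW=255, ERR=-107256457088219/1099511627776
Target (4,2): original=120, with diffused error = 173119007994661/1099511627776

Answer: 173119007994661/1099511627776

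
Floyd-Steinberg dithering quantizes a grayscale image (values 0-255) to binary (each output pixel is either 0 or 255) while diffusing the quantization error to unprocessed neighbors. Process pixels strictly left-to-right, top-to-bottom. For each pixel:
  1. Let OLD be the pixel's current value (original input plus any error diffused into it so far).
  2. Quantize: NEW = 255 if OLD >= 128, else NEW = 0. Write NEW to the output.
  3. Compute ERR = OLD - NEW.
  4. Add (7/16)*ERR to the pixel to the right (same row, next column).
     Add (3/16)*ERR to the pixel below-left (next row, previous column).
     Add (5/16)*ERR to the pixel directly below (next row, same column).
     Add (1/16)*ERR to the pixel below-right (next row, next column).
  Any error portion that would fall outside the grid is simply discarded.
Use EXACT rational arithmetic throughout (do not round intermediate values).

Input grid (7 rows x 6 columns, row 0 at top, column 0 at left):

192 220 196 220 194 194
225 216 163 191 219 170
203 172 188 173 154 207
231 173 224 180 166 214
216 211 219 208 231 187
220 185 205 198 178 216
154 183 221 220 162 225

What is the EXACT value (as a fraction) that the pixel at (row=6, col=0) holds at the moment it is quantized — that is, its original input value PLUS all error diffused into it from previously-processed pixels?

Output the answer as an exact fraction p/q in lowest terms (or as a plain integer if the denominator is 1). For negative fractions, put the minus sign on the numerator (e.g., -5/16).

Answer: 41939001265806827/281474976710656

Derivation:
(0,0): OLD=192 → NEW=255, ERR=-63
(0,1): OLD=3079/16 → NEW=255, ERR=-1001/16
(0,2): OLD=43169/256 → NEW=255, ERR=-22111/256
(0,3): OLD=746343/4096 → NEW=255, ERR=-298137/4096
(0,4): OLD=10627025/65536 → NEW=255, ERR=-6084655/65536
(0,5): OLD=160831159/1048576 → NEW=255, ERR=-106555721/1048576
(1,0): OLD=49557/256 → NEW=255, ERR=-15723/256
(1,1): OLD=306067/2048 → NEW=255, ERR=-216173/2048
(1,2): OLD=4736399/65536 → NEW=0, ERR=4736399/65536
(1,3): OLD=46416867/262144 → NEW=255, ERR=-20429853/262144
(1,4): OLD=2219411785/16777216 → NEW=255, ERR=-2058778295/16777216
(1,5): OLD=21140450095/268435456 → NEW=0, ERR=21140450095/268435456
(2,0): OLD=5374465/32768 → NEW=255, ERR=-2981375/32768
(2,1): OLD=114212251/1048576 → NEW=0, ERR=114212251/1048576
(2,2): OLD=3976675473/16777216 → NEW=255, ERR=-301514607/16777216
(2,3): OLD=16413680969/134217728 → NEW=0, ERR=16413680969/134217728
(2,4): OLD=769015414363/4294967296 → NEW=255, ERR=-326201246117/4294967296
(2,5): OLD=13105711725613/68719476736 → NEW=255, ERR=-4417754842067/68719476736
(3,0): OLD=3741153649/16777216 → NEW=255, ERR=-537036431/16777216
(3,1): OLD=24693025565/134217728 → NEW=255, ERR=-9532495075/134217728
(3,2): OLD=233054249191/1073741824 → NEW=255, ERR=-40749915929/1073741824
(3,3): OLD=12798905643765/68719476736 → NEW=255, ERR=-4724560923915/68719476736
(3,4): OLD=59250722091989/549755813888 → NEW=0, ERR=59250722091989/549755813888
(3,5): OLD=2078655008210779/8796093022208 → NEW=255, ERR=-164348712452261/8796093022208
(4,0): OLD=413777525503/2147483648 → NEW=255, ERR=-133830804737/2147483648
(4,1): OLD=5237249397747/34359738368 → NEW=255, ERR=-3524483886093/34359738368
(4,2): OLD=159355978730217/1099511627776 → NEW=255, ERR=-121019486352663/1099511627776
(4,3): OLD=2747849837497325/17592186044416 → NEW=255, ERR=-1738157603828755/17592186044416
(4,4): OLD=60138152056842685/281474976710656 → NEW=255, ERR=-11637967004374595/281474976710656
(4,5): OLD=764747937006397195/4503599627370496 → NEW=255, ERR=-383669967973079285/4503599627370496
(5,0): OLD=99666363018121/549755813888 → NEW=255, ERR=-40521369523319/549755813888
(5,1): OLD=1691757992032281/17592186044416 → NEW=0, ERR=1691757992032281/17592186044416
(5,2): OLD=26422054350265763/140737488355328 → NEW=255, ERR=-9466005180342877/140737488355328
(5,3): OLD=554241155868852017/4503599627370496 → NEW=0, ERR=554241155868852017/4503599627370496
(5,4): OLD=1772365527372971249/9007199254740992 → NEW=255, ERR=-524470282585981711/9007199254740992
(5,5): OLD=23248474022412216485/144115188075855872 → NEW=255, ERR=-13500898936931030875/144115188075855872
(6,0): OLD=41939001265806827/281474976710656 → NEW=255, ERR=-29837117795410453/281474976710656
Target (6,0): original=154, with diffused error = 41939001265806827/281474976710656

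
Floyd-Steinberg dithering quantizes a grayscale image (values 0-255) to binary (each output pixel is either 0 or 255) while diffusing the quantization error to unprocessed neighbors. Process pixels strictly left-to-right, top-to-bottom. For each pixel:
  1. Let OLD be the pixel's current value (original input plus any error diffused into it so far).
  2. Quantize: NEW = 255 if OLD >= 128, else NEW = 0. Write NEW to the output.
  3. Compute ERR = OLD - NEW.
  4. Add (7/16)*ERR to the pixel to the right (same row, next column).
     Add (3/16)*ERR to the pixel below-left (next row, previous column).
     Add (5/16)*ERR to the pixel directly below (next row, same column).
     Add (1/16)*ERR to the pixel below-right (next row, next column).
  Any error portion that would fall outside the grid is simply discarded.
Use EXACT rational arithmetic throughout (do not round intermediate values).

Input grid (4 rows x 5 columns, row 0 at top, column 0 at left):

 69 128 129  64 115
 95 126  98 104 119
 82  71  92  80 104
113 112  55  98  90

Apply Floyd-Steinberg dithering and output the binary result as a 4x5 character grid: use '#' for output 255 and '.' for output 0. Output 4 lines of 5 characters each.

(0,0): OLD=69 → NEW=0, ERR=69
(0,1): OLD=2531/16 → NEW=255, ERR=-1549/16
(0,2): OLD=22181/256 → NEW=0, ERR=22181/256
(0,3): OLD=417411/4096 → NEW=0, ERR=417411/4096
(0,4): OLD=10458517/65536 → NEW=255, ERR=-6253163/65536
(1,0): OLD=25193/256 → NEW=0, ERR=25193/256
(1,1): OLD=326367/2048 → NEW=255, ERR=-195873/2048
(1,2): OLD=6310475/65536 → NEW=0, ERR=6310475/65536
(1,3): OLD=43384239/262144 → NEW=255, ERR=-23462481/262144
(1,4): OLD=236535853/4194304 → NEW=0, ERR=236535853/4194304
(2,0): OLD=3107077/32768 → NEW=0, ERR=3107077/32768
(2,1): OLD=111989127/1048576 → NEW=0, ERR=111989127/1048576
(2,2): OLD=2450429013/16777216 → NEW=255, ERR=-1827761067/16777216
(2,3): OLD=5626426927/268435456 → NEW=0, ERR=5626426927/268435456
(2,4): OLD=537727479689/4294967296 → NEW=0, ERR=537727479689/4294967296
(3,0): OLD=2728925109/16777216 → NEW=255, ERR=-1549264971/16777216
(3,1): OLD=12143293329/134217728 → NEW=0, ERR=12143293329/134217728
(3,2): OLD=305556919819/4294967296 → NEW=0, ERR=305556919819/4294967296
(3,3): OLD=1308599614867/8589934592 → NEW=255, ERR=-881833706093/8589934592
(3,4): OLD=11753990328383/137438953472 → NEW=0, ERR=11753990328383/137438953472
Row 0: .#..#
Row 1: .#.#.
Row 2: ..#..
Row 3: #..#.

Answer: .#..#
.#.#.
..#..
#..#.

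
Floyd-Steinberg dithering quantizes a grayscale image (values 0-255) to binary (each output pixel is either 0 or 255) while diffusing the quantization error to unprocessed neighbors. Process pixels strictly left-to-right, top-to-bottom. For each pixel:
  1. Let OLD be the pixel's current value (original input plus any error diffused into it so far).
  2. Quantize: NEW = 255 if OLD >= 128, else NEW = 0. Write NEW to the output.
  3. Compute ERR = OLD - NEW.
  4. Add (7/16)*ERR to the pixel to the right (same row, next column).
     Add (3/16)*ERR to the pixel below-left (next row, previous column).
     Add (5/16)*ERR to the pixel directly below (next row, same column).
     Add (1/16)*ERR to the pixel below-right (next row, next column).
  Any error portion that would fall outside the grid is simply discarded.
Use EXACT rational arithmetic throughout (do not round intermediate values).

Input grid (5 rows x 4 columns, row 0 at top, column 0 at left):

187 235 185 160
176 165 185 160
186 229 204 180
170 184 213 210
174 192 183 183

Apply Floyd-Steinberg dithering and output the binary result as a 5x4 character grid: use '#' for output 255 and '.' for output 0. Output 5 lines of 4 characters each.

(0,0): OLD=187 → NEW=255, ERR=-68
(0,1): OLD=821/4 → NEW=255, ERR=-199/4
(0,2): OLD=10447/64 → NEW=255, ERR=-5873/64
(0,3): OLD=122729/1024 → NEW=0, ERR=122729/1024
(1,0): OLD=9307/64 → NEW=255, ERR=-7013/64
(1,1): OLD=40989/512 → NEW=0, ERR=40989/512
(1,2): OLD=3452289/16384 → NEW=255, ERR=-725631/16384
(1,3): OLD=45178455/262144 → NEW=255, ERR=-21668265/262144
(2,0): OLD=1366159/8192 → NEW=255, ERR=-722801/8192
(2,1): OLD=52497781/262144 → NEW=255, ERR=-14348939/262144
(2,2): OLD=81640817/524288 → NEW=255, ERR=-52052623/524288
(2,3): OLD=905678237/8388608 → NEW=0, ERR=905678237/8388608
(3,0): OLD=554336703/4194304 → NEW=255, ERR=-515210817/4194304
(3,1): OLD=5974303073/67108864 → NEW=0, ERR=5974303073/67108864
(3,2): OLD=255276400607/1073741824 → NEW=255, ERR=-18527764513/1073741824
(3,3): OLD=3951108476825/17179869184 → NEW=255, ERR=-429758165095/17179869184
(4,0): OLD=163537121235/1073741824 → NEW=255, ERR=-110267043885/1073741824
(4,1): OLD=1408566279641/8589934592 → NEW=255, ERR=-781867041319/8589934592
(4,2): OLD=38114444322649/274877906944 → NEW=255, ERR=-31979421948071/274877906944
(4,3): OLD=541862796972607/4398046511104 → NEW=0, ERR=541862796972607/4398046511104
Row 0: ###.
Row 1: #.##
Row 2: ###.
Row 3: #.##
Row 4: ###.

Answer: ###.
#.##
###.
#.##
###.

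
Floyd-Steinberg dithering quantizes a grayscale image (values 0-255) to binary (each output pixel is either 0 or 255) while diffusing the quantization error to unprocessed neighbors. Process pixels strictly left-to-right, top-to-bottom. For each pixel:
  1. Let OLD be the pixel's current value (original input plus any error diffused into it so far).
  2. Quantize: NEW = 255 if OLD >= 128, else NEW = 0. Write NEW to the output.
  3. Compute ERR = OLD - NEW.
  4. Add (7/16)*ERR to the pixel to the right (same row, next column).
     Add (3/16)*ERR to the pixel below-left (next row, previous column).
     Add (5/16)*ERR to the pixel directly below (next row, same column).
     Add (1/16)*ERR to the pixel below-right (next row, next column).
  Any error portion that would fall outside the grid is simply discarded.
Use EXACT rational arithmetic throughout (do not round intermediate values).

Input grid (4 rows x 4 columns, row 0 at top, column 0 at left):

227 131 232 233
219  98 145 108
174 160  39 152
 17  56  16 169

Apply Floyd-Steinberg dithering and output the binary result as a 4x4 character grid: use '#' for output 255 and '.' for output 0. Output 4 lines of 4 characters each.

(0,0): OLD=227 → NEW=255, ERR=-28
(0,1): OLD=475/4 → NEW=0, ERR=475/4
(0,2): OLD=18173/64 → NEW=255, ERR=1853/64
(0,3): OLD=251563/1024 → NEW=255, ERR=-9557/1024
(1,0): OLD=14881/64 → NEW=255, ERR=-1439/64
(1,1): OLD=66023/512 → NEW=255, ERR=-64537/512
(1,2): OLD=1713331/16384 → NEW=0, ERR=1713331/16384
(1,3): OLD=40014677/262144 → NEW=255, ERR=-26832043/262144
(2,0): OLD=1174237/8192 → NEW=255, ERR=-914723/8192
(2,1): OLD=23582607/262144 → NEW=0, ERR=23582607/262144
(2,2): OLD=44022939/524288 → NEW=0, ERR=44022939/524288
(2,3): OLD=1369735151/8388608 → NEW=255, ERR=-769359889/8388608
(3,0): OLD=-4304691/4194304 → NEW=0, ERR=-4304691/4194304
(3,1): OLD=6202784467/67108864 → NEW=0, ERR=6202784467/67108864
(3,2): OLD=76346551469/1073741824 → NEW=0, ERR=76346551469/1073741824
(3,3): OLD=3035592402491/17179869184 → NEW=255, ERR=-1345274239429/17179869184
Row 0: #.##
Row 1: ##.#
Row 2: #..#
Row 3: ...#

Answer: #.##
##.#
#..#
...#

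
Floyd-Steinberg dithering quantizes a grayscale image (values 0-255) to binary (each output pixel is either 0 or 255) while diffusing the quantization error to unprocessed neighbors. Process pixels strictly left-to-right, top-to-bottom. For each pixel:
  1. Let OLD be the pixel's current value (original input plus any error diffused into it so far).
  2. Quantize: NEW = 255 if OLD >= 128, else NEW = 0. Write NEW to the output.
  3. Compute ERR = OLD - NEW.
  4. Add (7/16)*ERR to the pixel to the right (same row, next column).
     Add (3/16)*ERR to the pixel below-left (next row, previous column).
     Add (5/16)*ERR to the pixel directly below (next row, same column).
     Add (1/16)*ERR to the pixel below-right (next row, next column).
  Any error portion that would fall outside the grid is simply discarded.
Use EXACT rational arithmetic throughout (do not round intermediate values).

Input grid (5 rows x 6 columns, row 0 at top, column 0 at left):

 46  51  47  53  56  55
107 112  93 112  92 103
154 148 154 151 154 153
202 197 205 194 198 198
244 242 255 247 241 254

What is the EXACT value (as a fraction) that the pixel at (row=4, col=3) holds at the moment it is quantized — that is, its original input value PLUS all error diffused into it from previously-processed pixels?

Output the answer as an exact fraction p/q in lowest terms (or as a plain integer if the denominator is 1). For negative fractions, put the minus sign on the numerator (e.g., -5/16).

Answer: 1379672405812995/8796093022208

Derivation:
(0,0): OLD=46 → NEW=0, ERR=46
(0,1): OLD=569/8 → NEW=0, ERR=569/8
(0,2): OLD=9999/128 → NEW=0, ERR=9999/128
(0,3): OLD=178537/2048 → NEW=0, ERR=178537/2048
(0,4): OLD=3084767/32768 → NEW=0, ERR=3084767/32768
(0,5): OLD=50429209/524288 → NEW=0, ERR=50429209/524288
(1,0): OLD=17243/128 → NEW=255, ERR=-15397/128
(1,1): OLD=101501/1024 → NEW=0, ERR=101501/1024
(1,2): OLD=5949633/32768 → NEW=255, ERR=-2406207/32768
(1,3): OLD=16993453/131072 → NEW=255, ERR=-16429907/131072
(1,4): OLD=755488999/8388608 → NEW=0, ERR=755488999/8388608
(1,5): OLD=23936886049/134217728 → NEW=255, ERR=-10288634591/134217728
(2,0): OLD=2211759/16384 → NEW=255, ERR=-1966161/16384
(2,1): OLD=55148277/524288 → NEW=0, ERR=55148277/524288
(2,2): OLD=1340196639/8388608 → NEW=255, ERR=-798898401/8388608
(2,3): OLD=5533747943/67108864 → NEW=0, ERR=5533747943/67108864
(2,4): OLD=420933944373/2147483648 → NEW=255, ERR=-126674385867/2147483648
(2,5): OLD=3740633685699/34359738368 → NEW=0, ERR=3740633685699/34359738368
(3,0): OLD=1545357887/8388608 → NEW=255, ERR=-593737153/8388608
(3,1): OLD=11646612435/67108864 → NEW=255, ERR=-5466147885/67108864
(3,2): OLD=86779162985/536870912 → NEW=255, ERR=-50122919575/536870912
(3,3): OLD=5563206017915/34359738368 → NEW=255, ERR=-3198527265925/34359738368
(3,4): OLD=45191594711451/274877906944 → NEW=255, ERR=-24902271559269/274877906944
(3,5): OLD=829908334320693/4398046511104 → NEW=255, ERR=-291593526010827/4398046511104
(4,0): OLD=221845075281/1073741824 → NEW=255, ERR=-51959089839/1073741824
(4,1): OLD=2979787009821/17179869184 → NEW=255, ERR=-1401079632099/17179869184
(4,2): OLD=92139033913159/549755813888 → NEW=255, ERR=-48048698628281/549755813888
(4,3): OLD=1379672405812995/8796093022208 → NEW=255, ERR=-863331314850045/8796093022208
Target (4,3): original=247, with diffused error = 1379672405812995/8796093022208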